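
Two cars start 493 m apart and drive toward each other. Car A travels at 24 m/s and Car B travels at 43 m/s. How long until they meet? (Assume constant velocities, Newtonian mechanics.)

Combined speed: v_combined = 24 + 43 = 67 m/s
Time to meet: t = d/v_combined = 493/67 = 7.36 s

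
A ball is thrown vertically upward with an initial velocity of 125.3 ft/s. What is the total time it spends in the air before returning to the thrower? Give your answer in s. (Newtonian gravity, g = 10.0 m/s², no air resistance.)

v₀ = 125.3 ft/s × 0.3048 = 38.1914 m/s
t_total = 2 × v₀ / g = 2 × 38.1914 / 10.0 = 7.638 s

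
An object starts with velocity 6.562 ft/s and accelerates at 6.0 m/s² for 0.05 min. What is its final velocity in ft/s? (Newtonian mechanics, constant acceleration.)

v₀ = 6.562 ft/s × 0.3048 = 2.0001 m/s
t = 0.05 min × 60.0 = 3.0 s
v = v₀ + a × t = 2.0001 + 6.0 × 3.0 = 20.0001 m/s
v = 20.0001 m/s / 0.3048 = 65.62 ft/s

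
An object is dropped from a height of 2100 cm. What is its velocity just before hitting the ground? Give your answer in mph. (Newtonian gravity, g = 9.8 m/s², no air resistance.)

h = 2100 cm × 0.01 = 21.0 m
v = √(2gh) = √(2 × 9.8 × 21.0) = 20.2879 m/s
v = 20.2879 m/s / 0.44704 = 45.38 mph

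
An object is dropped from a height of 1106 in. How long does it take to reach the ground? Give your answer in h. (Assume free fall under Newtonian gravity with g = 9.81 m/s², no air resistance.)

h = 1106 in × 0.0254 = 28.0924 m
t = √(2h/g) = √(2 × 28.0924 / 9.81) = 2.39318 s
t = 2.39318 s / 3600.0 = 0.0006648 h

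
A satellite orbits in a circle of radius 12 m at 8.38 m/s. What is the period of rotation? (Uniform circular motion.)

T = 2πr/v = 2π×12/8.38 = 9.0 s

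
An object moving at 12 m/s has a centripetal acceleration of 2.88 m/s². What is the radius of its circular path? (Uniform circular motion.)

r = v²/a_c = 12²/2.88 = 50.0 m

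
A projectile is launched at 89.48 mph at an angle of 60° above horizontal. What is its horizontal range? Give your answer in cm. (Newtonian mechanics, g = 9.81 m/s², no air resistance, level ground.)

v₀ = 89.48 mph × 0.44704 = 40.0011 m/s
R = v₀² × sin(2θ) / g = 40.0011² × sin(2 × 60°) / 9.81 = 1600.09 × 0.866025 / 9.81 = 141.256 m
R = 141.256 m / 0.01 = 14130 cm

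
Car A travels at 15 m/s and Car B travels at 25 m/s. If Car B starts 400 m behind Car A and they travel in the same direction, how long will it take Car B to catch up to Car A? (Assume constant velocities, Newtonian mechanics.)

Relative speed: v_rel = 25 - 15 = 10 m/s
Time to catch: t = d₀/v_rel = 400/10 = 40.0 s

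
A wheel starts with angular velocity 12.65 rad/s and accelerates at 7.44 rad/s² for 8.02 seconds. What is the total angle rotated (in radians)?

θ = ω₀t + ½αt² = 12.65×8.02 + ½×7.44×8.02² = 340.72 rad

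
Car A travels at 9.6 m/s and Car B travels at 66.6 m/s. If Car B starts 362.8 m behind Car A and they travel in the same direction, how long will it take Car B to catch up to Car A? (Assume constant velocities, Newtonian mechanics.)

Relative speed: v_rel = 66.6 - 9.6 = 57.0 m/s
Time to catch: t = d₀/v_rel = 362.8/57.0 = 6.36 s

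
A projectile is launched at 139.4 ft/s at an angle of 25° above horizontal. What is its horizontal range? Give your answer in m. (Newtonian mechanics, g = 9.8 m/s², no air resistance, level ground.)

v₀ = 139.4 ft/s × 0.3048 = 42.4891 m/s
R = v₀² × sin(2θ) / g = 42.4891² × sin(2 × 25°) / 9.8 = 1805.32 × 0.766044 / 9.8 = 141.1 m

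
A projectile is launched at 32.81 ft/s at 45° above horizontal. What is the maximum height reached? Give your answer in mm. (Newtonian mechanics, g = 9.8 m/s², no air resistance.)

v₀ = 32.81 ft/s × 0.3048 = 10.0005 m/s
H = v₀² × sin²(θ) / (2g) = 10.0005² × sin(45°)² / (2 × 9.8) = 100.01 × 0.5 / 19.6 = 2.55128 m
H = 2.55128 m / 0.001 = 2551 mm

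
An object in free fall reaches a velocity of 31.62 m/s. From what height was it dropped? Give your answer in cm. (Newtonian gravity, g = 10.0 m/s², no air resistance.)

h = v² / (2g) = 31.62² / (2 × 10.0) = 49.9912 m
h = 49.9912 m / 0.01 = 4999 cm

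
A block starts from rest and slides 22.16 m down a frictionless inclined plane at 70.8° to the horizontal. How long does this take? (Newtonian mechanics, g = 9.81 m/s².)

a = g sin(θ) = 9.81 × sin(70.8°) = 9.2643 m/s²
t = √(2d/a) = √(2 × 22.16 / 9.2643) = 2.19 s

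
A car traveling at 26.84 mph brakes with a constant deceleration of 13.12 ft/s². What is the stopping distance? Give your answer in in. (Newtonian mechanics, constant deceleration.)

v₀ = 26.84 mph × 0.44704 = 11.9986 m/s
a = 13.12 ft/s² × 0.3048 = 3.99898 m/s²
d = v₀² / (2a) = 11.9986² / (2 × 3.99898) = 143.966 / 7.99796 = 18.0003 m
d = 18.0003 m / 0.0254 = 708.7 in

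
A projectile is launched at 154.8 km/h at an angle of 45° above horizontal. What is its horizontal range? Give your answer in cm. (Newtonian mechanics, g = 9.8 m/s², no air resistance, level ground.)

v₀ = 154.8 km/h × 0.2777777777777778 = 43.0 m/s
R = v₀² × sin(2θ) / g = 43.0² × sin(2 × 45°) / 9.8 = 1849.0 × 1.0 / 9.8 = 188.673 m
R = 188.673 m / 0.01 = 18870 cm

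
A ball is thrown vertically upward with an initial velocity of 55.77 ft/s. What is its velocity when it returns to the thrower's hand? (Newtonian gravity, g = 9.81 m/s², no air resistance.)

By conservation of energy (no air resistance), the ball returns to the throw height with the same speed as launch, but directed downward.
|v_ground| = v₀ = 55.77 ft/s
v_ground = 55.77 ft/s (downward)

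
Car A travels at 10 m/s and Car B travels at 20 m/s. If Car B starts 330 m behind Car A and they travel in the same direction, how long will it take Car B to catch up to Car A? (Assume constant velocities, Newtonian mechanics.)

Relative speed: v_rel = 20 - 10 = 10 m/s
Time to catch: t = d₀/v_rel = 330/10 = 33.0 s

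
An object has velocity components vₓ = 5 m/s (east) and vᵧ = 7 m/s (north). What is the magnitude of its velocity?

|v| = √(vₓ² + vᵧ²) = √(5² + 7²) = √(74) = 8.6 m/s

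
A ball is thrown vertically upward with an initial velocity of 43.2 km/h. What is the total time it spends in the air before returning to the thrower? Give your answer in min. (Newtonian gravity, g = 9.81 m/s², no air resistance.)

v₀ = 43.2 km/h × 0.2777777777777778 = 12.0 m/s
t_total = 2 × v₀ / g = 2 × 12.0 / 9.81 = 2.44648 s
t_total = 2.44648 s / 60.0 = 0.04077 min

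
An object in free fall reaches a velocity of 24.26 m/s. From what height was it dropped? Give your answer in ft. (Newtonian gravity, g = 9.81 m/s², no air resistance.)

h = v² / (2g) = 24.26² / (2 × 9.81) = 29.9973 m
h = 29.9973 m / 0.3048 = 98.42 ft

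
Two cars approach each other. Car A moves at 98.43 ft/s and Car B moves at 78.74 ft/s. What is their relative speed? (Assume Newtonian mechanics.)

v_rel = v_A + v_B = 98.43 + 78.74 = 177.17 ft/s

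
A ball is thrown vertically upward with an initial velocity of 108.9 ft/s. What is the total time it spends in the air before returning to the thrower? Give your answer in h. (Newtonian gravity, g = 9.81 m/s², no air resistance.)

v₀ = 108.9 ft/s × 0.3048 = 33.1927 m/s
t_total = 2 × v₀ / g = 2 × 33.1927 / 9.81 = 6.76712 s
t_total = 6.76712 s / 3600.0 = 0.00188 h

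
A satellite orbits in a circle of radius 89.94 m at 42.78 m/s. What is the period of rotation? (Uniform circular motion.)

T = 2πr/v = 2π×89.94/42.78 = 13.21 s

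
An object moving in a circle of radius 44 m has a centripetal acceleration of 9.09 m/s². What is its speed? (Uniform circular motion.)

v = √(a_c × r) = √(9.09 × 44) = 20.0 m/s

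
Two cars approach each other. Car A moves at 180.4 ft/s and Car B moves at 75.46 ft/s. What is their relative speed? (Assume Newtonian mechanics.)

v_rel = v_A + v_B = 180.4 + 75.46 = 255.86 ft/s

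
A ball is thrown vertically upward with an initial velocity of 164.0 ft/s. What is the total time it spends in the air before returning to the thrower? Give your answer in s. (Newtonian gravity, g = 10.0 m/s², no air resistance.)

v₀ = 164.0 ft/s × 0.3048 = 49.9872 m/s
t_total = 2 × v₀ / g = 2 × 49.9872 / 10.0 = 9.997 s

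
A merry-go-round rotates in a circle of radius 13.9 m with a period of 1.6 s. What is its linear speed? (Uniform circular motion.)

v = 2πr/T = 2π×13.9/1.6 = 54.59 m/s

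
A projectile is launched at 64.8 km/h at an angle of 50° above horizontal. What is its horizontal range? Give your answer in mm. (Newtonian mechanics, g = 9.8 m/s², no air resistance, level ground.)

v₀ = 64.8 km/h × 0.2777777777777778 = 18.0 m/s
R = v₀² × sin(2θ) / g = 18.0² × sin(2 × 50°) / 9.8 = 324.0 × 0.984808 / 9.8 = 32.559 m
R = 32.559 m / 0.001 = 32560 mm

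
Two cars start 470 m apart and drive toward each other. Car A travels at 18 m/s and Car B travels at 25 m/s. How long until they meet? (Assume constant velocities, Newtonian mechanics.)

Combined speed: v_combined = 18 + 25 = 43 m/s
Time to meet: t = d/v_combined = 470/43 = 10.93 s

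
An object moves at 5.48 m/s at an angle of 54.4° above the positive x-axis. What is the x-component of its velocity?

vₓ = v cos(θ) = 5.48 × cos(54.4°) = 3.19 m/s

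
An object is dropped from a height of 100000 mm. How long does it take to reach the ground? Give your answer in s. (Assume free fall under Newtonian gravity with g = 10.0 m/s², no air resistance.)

h = 100000 mm × 0.001 = 100.0 m
t = √(2h/g) = √(2 × 100.0 / 10.0) = 4.472 s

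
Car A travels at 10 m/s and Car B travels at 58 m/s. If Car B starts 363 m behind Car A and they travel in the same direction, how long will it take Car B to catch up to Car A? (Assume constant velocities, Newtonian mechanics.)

Relative speed: v_rel = 58 - 10 = 48 m/s
Time to catch: t = d₀/v_rel = 363/48 = 7.56 s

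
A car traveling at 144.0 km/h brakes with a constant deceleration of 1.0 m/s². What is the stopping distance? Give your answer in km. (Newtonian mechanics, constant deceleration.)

v₀ = 144.0 km/h × 0.2777777777777778 = 40.0 m/s
d = v₀² / (2a) = 40.0² / (2 × 1.0) = 1600.0 / 2.0 = 800.0 m
d = 800.0 m / 1000.0 = 0.8 km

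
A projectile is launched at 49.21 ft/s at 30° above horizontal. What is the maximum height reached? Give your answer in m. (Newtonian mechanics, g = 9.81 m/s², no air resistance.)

v₀ = 49.21 ft/s × 0.3048 = 14.9992 m/s
H = v₀² × sin²(θ) / (2g) = 14.9992² × sin(30°)² / (2 × 9.81) = 224.976 × 0.25 / 19.62 = 2.867 m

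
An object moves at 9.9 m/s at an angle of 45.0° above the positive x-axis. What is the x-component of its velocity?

vₓ = v cos(θ) = 9.9 × cos(45.0°) = 7.0 m/s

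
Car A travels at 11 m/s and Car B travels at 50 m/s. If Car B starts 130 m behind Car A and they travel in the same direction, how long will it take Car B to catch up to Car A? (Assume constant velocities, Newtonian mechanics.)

Relative speed: v_rel = 50 - 11 = 39 m/s
Time to catch: t = d₀/v_rel = 130/39 = 3.33 s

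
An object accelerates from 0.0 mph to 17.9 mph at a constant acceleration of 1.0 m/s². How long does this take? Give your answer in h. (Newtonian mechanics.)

v₀ = 0.0 mph × 0.44704 = 0.0 m/s
v = 17.9 mph × 0.44704 = 8.00202 m/s
t = (v - v₀) / a = (8.00202 - 0.0) / 1.0 = 8.00202 s
t = 8.00202 s / 3600.0 = 0.002223 h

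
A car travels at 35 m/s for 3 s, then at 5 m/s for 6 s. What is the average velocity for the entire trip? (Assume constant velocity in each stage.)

d₁ = v₁t₁ = 35 × 3 = 105 m
d₂ = v₂t₂ = 5 × 6 = 30 m
d_total = 135 m, t_total = 9 s
v_avg = d_total/t_total = 135/9 = 15.0 m/s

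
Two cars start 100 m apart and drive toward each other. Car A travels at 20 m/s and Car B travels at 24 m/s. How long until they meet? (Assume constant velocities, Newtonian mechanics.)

Combined speed: v_combined = 20 + 24 = 44 m/s
Time to meet: t = d/v_combined = 100/44 = 2.27 s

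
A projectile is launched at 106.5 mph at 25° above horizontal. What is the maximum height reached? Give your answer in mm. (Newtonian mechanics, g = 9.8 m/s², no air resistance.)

v₀ = 106.5 mph × 0.44704 = 47.6098 m/s
H = v₀² × sin²(θ) / (2g) = 47.6098² × sin(25°)² / (2 × 9.8) = 2266.69 × 0.178606 / 19.6 = 20.6553 m
H = 20.6553 m / 0.001 = 20660 mm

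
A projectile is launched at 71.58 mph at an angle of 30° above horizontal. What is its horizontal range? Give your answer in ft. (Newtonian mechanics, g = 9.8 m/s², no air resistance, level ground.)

v₀ = 71.58 mph × 0.44704 = 31.9991 m/s
R = v₀² × sin(2θ) / g = 31.9991² × sin(2 × 30°) / 9.8 = 1023.94 × 0.866025 / 9.8 = 90.4855 m
R = 90.4855 m / 0.3048 = 296.9 ft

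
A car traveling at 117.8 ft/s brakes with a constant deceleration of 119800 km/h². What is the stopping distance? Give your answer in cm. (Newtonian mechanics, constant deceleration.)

v₀ = 117.8 ft/s × 0.3048 = 35.9054 m/s
a = 119800 km/h² × 7.716049382716049e-05 = 9.24383 m/s²
d = v₀² / (2a) = 35.9054² / (2 × 9.24383) = 1289.2 / 18.4877 = 69.7328 m
d = 69.7328 m / 0.01 = 6973 cm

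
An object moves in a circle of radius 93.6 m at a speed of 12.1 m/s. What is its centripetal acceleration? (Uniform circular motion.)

a_c = v²/r = 12.1²/93.6 = 146.41/93.6 = 1.56 m/s²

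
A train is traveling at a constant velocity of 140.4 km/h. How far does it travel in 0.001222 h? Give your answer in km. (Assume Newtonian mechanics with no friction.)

v = 140.4 km/h × 0.2777777777777778 = 39.0 m/s
t = 0.001222 h × 3600.0 = 4.3992 s
d = v × t = 39.0 × 4.3992 = 171.569 m
d = 171.569 m / 1000.0 = 0.1716 km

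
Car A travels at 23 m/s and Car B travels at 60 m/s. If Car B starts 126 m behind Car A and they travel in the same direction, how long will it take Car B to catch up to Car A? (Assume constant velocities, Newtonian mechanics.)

Relative speed: v_rel = 60 - 23 = 37 m/s
Time to catch: t = d₀/v_rel = 126/37 = 3.41 s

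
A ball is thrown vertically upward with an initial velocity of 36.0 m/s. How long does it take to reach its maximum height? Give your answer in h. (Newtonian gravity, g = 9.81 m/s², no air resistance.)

t_up = v₀ / g = 36.0 / 9.81 = 3.66972 s
t_up = 3.66972 s / 3600.0 = 0.001019 h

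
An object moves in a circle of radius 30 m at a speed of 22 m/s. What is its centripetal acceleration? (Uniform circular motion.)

a_c = v²/r = 22²/30 = 484/30 = 16.13 m/s²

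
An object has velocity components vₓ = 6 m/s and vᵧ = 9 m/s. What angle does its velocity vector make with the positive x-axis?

θ = arctan(vᵧ/vₓ) = arctan(9/6) = 56.31°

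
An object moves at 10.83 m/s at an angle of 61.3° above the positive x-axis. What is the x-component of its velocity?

vₓ = v cos(θ) = 10.83 × cos(61.3°) = 5.2 m/s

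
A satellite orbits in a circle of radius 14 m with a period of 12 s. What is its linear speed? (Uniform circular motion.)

v = 2πr/T = 2π×14/12 = 7.33 m/s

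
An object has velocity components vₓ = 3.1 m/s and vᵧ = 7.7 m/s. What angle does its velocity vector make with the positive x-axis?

θ = arctan(vᵧ/vₓ) = arctan(7.7/3.1) = 68.07°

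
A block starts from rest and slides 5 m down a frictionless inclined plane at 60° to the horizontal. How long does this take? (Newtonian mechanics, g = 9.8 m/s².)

a = g sin(θ) = 9.8 × sin(60°) = 8.487 m/s²
t = √(2d/a) = √(2 × 5 / 8.487) = 1.09 s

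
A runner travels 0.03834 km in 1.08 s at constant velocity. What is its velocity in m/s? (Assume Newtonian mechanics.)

d = 0.03834 km × 1000.0 = 38.34 m
v = d / t = 38.34 / 1.08 = 35.5 m/s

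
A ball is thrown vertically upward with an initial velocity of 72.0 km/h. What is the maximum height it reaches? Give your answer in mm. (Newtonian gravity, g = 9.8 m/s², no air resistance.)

v₀ = 72.0 km/h × 0.2777777777777778 = 20.0 m/s
h_max = v₀² / (2g) = 20.0² / (2 × 9.8) = 400.0 / 19.6 = 20.4082 m
h_max = 20.4082 m / 0.001 = 20410 mm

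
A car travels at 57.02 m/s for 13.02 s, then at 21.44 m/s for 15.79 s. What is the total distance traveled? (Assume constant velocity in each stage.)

d₁ = v₁t₁ = 57.02 × 13.02 = 742.4004 m
d₂ = v₂t₂ = 21.44 × 15.79 = 338.5376 m
d_total = 742.4004 + 338.5376 = 1080.94 m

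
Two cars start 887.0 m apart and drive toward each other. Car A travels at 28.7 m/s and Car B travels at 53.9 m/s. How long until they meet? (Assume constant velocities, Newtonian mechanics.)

Combined speed: v_combined = 28.7 + 53.9 = 82.6 m/s
Time to meet: t = d/v_combined = 887.0/82.6 = 10.74 s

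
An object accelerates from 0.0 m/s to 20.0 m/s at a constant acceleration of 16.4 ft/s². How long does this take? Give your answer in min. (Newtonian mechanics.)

a = 16.4 ft/s² × 0.3048 = 4.99872 m/s²
t = (v - v₀) / a = (20.0 - 0.0) / 4.99872 = 4.00102 s
t = 4.00102 s / 60.0 = 0.06668 min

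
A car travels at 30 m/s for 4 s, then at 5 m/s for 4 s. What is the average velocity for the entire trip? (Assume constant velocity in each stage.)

d₁ = v₁t₁ = 30 × 4 = 120 m
d₂ = v₂t₂ = 5 × 4 = 20 m
d_total = 140 m, t_total = 8 s
v_avg = d_total/t_total = 140/8 = 17.5 m/s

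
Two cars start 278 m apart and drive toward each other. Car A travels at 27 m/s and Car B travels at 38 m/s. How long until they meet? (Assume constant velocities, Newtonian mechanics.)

Combined speed: v_combined = 27 + 38 = 65 m/s
Time to meet: t = d/v_combined = 278/65 = 4.28 s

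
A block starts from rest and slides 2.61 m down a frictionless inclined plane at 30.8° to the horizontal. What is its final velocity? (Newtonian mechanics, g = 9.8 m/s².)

a = g sin(θ) = 9.8 × sin(30.8°) = 5.018 m/s²
v = √(2ad) = √(2 × 5.018 × 2.61) = 5.12 m/s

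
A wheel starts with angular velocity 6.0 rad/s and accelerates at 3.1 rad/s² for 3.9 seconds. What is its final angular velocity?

ω = ω₀ + αt = 6.0 + 3.1 × 3.9 = 18.09 rad/s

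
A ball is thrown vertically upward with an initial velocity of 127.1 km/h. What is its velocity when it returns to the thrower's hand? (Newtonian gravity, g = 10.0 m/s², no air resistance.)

By conservation of energy (no air resistance), the ball returns to the throw height with the same speed as launch, but directed downward.
|v_ground| = v₀ = 127.1 km/h
v_ground = 127.1 km/h (downward)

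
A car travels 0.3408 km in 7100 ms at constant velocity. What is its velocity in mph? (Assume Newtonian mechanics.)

d = 0.3408 km × 1000.0 = 340.8 m
t = 7100 ms × 0.001 = 7.1 s
v = d / t = 340.8 / 7.1 = 48.0 m/s
v = 48.0 m/s / 0.44704 = 107.4 mph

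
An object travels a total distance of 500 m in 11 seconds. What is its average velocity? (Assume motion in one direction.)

v_avg = Δd / Δt = 500 / 11 = 45.45 m/s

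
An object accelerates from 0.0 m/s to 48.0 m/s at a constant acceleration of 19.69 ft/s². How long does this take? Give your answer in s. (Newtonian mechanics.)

a = 19.69 ft/s² × 0.3048 = 6.00151 m/s²
t = (v - v₀) / a = (48.0 - 0.0) / 6.00151 = 7.998 s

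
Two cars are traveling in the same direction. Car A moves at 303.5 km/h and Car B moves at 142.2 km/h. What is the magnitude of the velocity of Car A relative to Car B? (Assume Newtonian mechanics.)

v_rel = |v_A - v_B| = |303.5 - 142.2| = 161.3 km/h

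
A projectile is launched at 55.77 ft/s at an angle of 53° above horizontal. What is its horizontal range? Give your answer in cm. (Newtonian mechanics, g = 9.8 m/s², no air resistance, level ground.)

v₀ = 55.77 ft/s × 0.3048 = 16.9987 m/s
R = v₀² × sin(2θ) / g = 16.9987² × sin(2 × 53°) / 9.8 = 288.956 × 0.961262 / 9.8 = 28.3431 m
R = 28.3431 m / 0.01 = 2834 cm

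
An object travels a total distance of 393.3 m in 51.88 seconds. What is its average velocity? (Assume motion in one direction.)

v_avg = Δd / Δt = 393.3 / 51.88 = 7.58 m/s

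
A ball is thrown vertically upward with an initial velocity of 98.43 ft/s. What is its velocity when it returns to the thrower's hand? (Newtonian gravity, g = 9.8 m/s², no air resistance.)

By conservation of energy (no air resistance), the ball returns to the throw height with the same speed as launch, but directed downward.
|v_ground| = v₀ = 98.43 ft/s
v_ground = 98.43 ft/s (downward)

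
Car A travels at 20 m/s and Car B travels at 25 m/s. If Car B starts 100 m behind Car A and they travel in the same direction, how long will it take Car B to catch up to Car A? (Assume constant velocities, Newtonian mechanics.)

Relative speed: v_rel = 25 - 20 = 5 m/s
Time to catch: t = d₀/v_rel = 100/5 = 20.0 s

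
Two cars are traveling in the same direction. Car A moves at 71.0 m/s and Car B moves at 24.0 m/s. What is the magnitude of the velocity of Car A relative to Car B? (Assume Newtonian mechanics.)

v_rel = |v_A - v_B| = |71.0 - 24.0| = 47.0 m/s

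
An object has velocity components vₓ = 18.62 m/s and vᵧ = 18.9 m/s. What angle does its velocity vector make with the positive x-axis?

θ = arctan(vᵧ/vₓ) = arctan(18.9/18.62) = 45.43°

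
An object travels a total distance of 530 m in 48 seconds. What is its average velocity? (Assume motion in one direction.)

v_avg = Δd / Δt = 530 / 48 = 11.04 m/s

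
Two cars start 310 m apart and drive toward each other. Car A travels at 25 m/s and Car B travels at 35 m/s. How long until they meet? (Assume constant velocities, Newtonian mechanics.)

Combined speed: v_combined = 25 + 35 = 60 m/s
Time to meet: t = d/v_combined = 310/60 = 5.17 s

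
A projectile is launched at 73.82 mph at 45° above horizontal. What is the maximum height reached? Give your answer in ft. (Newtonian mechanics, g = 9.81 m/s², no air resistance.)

v₀ = 73.82 mph × 0.44704 = 33.0005 m/s
H = v₀² × sin²(θ) / (2g) = 33.0005² × sin(45°)² / (2 × 9.81) = 1089.03 × 0.5 / 19.62 = 27.7531 m
H = 27.7531 m / 0.3048 = 91.05 ft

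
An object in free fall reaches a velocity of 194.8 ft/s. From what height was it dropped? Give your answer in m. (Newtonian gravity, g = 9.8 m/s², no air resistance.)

v = 194.8 ft/s × 0.3048 = 59.375 m/s
h = v² / (2g) = 59.375² / (2 × 9.8) = 179.9 m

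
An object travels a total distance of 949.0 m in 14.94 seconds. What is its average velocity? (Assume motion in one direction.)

v_avg = Δd / Δt = 949.0 / 14.94 = 63.52 m/s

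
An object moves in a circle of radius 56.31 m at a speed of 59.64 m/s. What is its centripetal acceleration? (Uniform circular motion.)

a_c = v²/r = 59.64²/56.31 = 3556.9296/56.31 = 63.17 m/s²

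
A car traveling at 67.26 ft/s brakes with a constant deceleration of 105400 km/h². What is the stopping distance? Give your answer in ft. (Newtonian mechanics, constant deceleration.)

v₀ = 67.26 ft/s × 0.3048 = 20.5008 m/s
a = 105400 km/h² × 7.716049382716049e-05 = 8.13272 m/s²
d = v₀² / (2a) = 20.5008² / (2 × 8.13272) = 420.283 / 16.2654 = 25.8391 m
d = 25.8391 m / 0.3048 = 84.77 ft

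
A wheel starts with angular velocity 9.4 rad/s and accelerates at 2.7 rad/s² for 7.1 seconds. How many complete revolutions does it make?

θ = ω₀t + ½αt² = 9.4×7.1 + ½×2.7×7.1² = 134.7935 rad
Total revolutions = θ/(2π) = 134.7935/(2π) = 21.45
Complete revolutions = ⌊21.45⌋ = 21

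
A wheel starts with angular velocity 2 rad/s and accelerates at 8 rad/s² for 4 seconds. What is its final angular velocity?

ω = ω₀ + αt = 2 + 8 × 4 = 34 rad/s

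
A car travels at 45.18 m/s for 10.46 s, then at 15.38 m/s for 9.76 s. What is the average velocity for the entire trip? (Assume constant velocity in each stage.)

d₁ = v₁t₁ = 45.18 × 10.46 = 472.5828 m
d₂ = v₂t₂ = 15.38 × 9.76 = 150.1088 m
d_total = 622.6916 m, t_total = 20.22 s
v_avg = d_total/t_total = 622.6916/20.22 = 30.8 m/s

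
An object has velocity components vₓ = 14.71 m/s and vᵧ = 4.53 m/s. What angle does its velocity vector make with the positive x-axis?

θ = arctan(vᵧ/vₓ) = arctan(4.53/14.71) = 17.12°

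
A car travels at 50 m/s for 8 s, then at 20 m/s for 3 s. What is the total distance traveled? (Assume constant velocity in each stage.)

d₁ = v₁t₁ = 50 × 8 = 400 m
d₂ = v₂t₂ = 20 × 3 = 60 m
d_total = 400 + 60 = 460 m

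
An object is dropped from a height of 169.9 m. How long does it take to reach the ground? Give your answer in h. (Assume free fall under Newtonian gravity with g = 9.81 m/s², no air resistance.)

t = √(2h/g) = √(2 × 169.9 / 9.81) = 5.88542 s
t = 5.88542 s / 3600.0 = 0.001635 h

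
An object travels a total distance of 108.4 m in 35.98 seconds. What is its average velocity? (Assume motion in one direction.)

v_avg = Δd / Δt = 108.4 / 35.98 = 3.01 m/s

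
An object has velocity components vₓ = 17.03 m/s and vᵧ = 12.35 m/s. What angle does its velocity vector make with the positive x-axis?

θ = arctan(vᵧ/vₓ) = arctan(12.35/17.03) = 35.95°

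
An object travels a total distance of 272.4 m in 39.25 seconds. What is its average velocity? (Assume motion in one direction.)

v_avg = Δd / Δt = 272.4 / 39.25 = 6.94 m/s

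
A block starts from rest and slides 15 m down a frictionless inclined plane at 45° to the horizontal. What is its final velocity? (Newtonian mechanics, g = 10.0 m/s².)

a = g sin(θ) = 10.0 × sin(45°) = 7.0711 m/s²
v = √(2ad) = √(2 × 7.0711 × 15) = 14.56 m/s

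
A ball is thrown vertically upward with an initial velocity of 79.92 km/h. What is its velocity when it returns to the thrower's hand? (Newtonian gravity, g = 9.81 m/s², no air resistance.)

By conservation of energy (no air resistance), the ball returns to the throw height with the same speed as launch, but directed downward.
|v_ground| = v₀ = 79.92 km/h
v_ground = 79.92 km/h (downward)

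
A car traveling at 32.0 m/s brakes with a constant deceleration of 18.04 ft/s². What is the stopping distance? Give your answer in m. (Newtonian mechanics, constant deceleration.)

a = 18.04 ft/s² × 0.3048 = 5.49859 m/s²
d = v₀² / (2a) = 32.0² / (2 × 5.49859) = 1024.0 / 10.9972 = 93.11 m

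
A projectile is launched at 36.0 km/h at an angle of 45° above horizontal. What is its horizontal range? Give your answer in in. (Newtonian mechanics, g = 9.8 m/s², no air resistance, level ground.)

v₀ = 36.0 km/h × 0.2777777777777778 = 10.0 m/s
R = v₀² × sin(2θ) / g = 10.0² × sin(2 × 45°) / 9.8 = 100.0 × 1.0 / 9.8 = 10.2041 m
R = 10.2041 m / 0.0254 = 401.7 in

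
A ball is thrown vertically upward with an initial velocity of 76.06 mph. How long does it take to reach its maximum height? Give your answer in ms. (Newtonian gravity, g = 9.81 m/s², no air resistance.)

v₀ = 76.06 mph × 0.44704 = 34.0019 m/s
t_up = v₀ / g = 34.0019 / 9.81 = 3.46604 s
t_up = 3.46604 s / 0.001 = 3466 ms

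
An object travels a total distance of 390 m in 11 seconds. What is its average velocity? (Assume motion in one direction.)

v_avg = Δd / Δt = 390 / 11 = 35.45 m/s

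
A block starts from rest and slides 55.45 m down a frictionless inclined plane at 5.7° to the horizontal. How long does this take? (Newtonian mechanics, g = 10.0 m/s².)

a = g sin(θ) = 10.0 × sin(5.7°) = 0.9932 m/s²
t = √(2d/a) = √(2 × 55.45 / 0.9932) = 10.57 s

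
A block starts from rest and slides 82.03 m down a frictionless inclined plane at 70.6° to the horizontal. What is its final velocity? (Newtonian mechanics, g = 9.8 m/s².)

a = g sin(θ) = 9.8 × sin(70.6°) = 9.2436 m/s²
v = √(2ad) = √(2 × 9.2436 × 82.03) = 38.94 m/s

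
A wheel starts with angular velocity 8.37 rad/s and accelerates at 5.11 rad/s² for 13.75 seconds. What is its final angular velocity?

ω = ω₀ + αt = 8.37 + 5.11 × 13.75 = 78.63 rad/s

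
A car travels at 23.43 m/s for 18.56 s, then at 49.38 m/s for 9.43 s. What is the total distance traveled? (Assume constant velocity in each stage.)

d₁ = v₁t₁ = 23.43 × 18.56 = 434.8608 m
d₂ = v₂t₂ = 49.38 × 9.43 = 465.6534 m
d_total = 434.8608 + 465.6534 = 900.51 m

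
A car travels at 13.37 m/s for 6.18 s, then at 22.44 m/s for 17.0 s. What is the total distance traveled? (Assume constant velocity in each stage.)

d₁ = v₁t₁ = 13.37 × 6.18 = 82.6266 m
d₂ = v₂t₂ = 22.44 × 17.0 = 381.48 m
d_total = 82.6266 + 381.48 = 464.11 m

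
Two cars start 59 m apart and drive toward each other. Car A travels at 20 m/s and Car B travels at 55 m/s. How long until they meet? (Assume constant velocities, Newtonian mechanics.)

Combined speed: v_combined = 20 + 55 = 75 m/s
Time to meet: t = d/v_combined = 59/75 = 0.79 s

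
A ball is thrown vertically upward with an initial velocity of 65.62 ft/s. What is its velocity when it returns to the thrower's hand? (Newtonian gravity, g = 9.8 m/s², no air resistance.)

By conservation of energy (no air resistance), the ball returns to the throw height with the same speed as launch, but directed downward.
|v_ground| = v₀ = 65.62 ft/s
v_ground = 65.62 ft/s (downward)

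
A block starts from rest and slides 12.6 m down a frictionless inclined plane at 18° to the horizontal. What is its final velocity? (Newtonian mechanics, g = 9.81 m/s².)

a = g sin(θ) = 9.81 × sin(18°) = 3.0315 m/s²
v = √(2ad) = √(2 × 3.0315 × 12.6) = 8.74 m/s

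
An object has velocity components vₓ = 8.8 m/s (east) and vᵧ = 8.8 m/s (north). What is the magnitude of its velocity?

|v| = √(vₓ² + vᵧ²) = √(8.8² + 8.8²) = √(154.88) = 12.45 m/s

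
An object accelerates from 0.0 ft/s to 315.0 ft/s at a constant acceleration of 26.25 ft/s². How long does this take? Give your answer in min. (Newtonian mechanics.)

v₀ = 0.0 ft/s × 0.3048 = 0.0 m/s
v = 315.0 ft/s × 0.3048 = 96.012 m/s
a = 26.25 ft/s² × 0.3048 = 8.001 m/s²
t = (v - v₀) / a = (96.012 - 0.0) / 8.001 = 12.0 s
t = 12.0 s / 60.0 = 0.2 min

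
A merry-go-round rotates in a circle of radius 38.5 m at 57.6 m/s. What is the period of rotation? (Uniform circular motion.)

T = 2πr/v = 2π×38.5/57.6 = 4.2 s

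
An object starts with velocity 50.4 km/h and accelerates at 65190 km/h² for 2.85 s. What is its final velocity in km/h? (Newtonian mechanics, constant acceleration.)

v₀ = 50.4 km/h × 0.2777777777777778 = 14.0 m/s
a = 65190 km/h² × 7.716049382716049e-05 = 5.03009 m/s²
v = v₀ + a × t = 14.0 + 5.03009 × 2.85 = 28.3358 m/s
v = 28.3358 m/s / 0.2777777777777778 = 102.0 km/h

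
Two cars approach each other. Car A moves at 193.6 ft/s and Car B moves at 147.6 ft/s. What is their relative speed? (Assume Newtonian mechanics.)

v_rel = v_A + v_B = 193.6 + 147.6 = 341.2 ft/s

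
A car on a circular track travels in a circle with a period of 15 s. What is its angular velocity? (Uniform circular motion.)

ω = 2π/T = 2π/15 = 0.4189 rad/s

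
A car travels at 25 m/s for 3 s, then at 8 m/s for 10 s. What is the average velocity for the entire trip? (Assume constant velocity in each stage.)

d₁ = v₁t₁ = 25 × 3 = 75 m
d₂ = v₂t₂ = 8 × 10 = 80 m
d_total = 155 m, t_total = 13 s
v_avg = d_total/t_total = 155/13 = 11.92 m/s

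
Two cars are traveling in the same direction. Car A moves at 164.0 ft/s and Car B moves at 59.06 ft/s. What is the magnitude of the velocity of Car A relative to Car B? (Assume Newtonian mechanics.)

v_rel = |v_A - v_B| = |164.0 - 59.06| = 104.94 ft/s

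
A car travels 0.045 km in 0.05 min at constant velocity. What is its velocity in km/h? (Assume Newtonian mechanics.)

d = 0.045 km × 1000.0 = 45.0 m
t = 0.05 min × 60.0 = 3.0 s
v = d / t = 45.0 / 3.0 = 15.0 m/s
v = 15.0 m/s / 0.2777777777777778 = 54.0 km/h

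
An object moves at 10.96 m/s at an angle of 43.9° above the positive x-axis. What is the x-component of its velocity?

vₓ = v cos(θ) = 10.96 × cos(43.9°) = 7.9 m/s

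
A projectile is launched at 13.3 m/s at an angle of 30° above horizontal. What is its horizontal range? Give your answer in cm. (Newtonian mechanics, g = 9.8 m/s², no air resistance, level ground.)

R = v₀² × sin(2θ) / g = 13.3² × sin(2 × 30°) / 9.8 = 176.89 × 0.866025 / 9.8 = 15.6318 m
R = 15.6318 m / 0.01 = 1563 cm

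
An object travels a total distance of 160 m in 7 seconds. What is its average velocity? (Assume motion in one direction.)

v_avg = Δd / Δt = 160 / 7 = 22.86 m/s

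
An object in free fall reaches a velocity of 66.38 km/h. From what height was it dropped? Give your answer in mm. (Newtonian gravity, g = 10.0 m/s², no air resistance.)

v = 66.38 km/h × 0.2777777777777778 = 18.4389 m/s
h = v² / (2g) = 18.4389² / (2 × 10.0) = 16.9997 m
h = 16.9997 m / 0.001 = 17000 mm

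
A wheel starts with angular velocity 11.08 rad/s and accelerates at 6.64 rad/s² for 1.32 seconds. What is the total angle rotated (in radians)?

θ = ω₀t + ½αt² = 11.08×1.32 + ½×6.64×1.32² = 20.41 rad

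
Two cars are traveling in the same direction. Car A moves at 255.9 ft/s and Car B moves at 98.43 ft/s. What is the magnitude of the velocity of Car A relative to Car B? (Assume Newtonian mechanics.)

v_rel = |v_A - v_B| = |255.9 - 98.43| = 157.47 ft/s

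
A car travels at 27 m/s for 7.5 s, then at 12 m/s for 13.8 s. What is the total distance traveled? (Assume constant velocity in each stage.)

d₁ = v₁t₁ = 27 × 7.5 = 202.5 m
d₂ = v₂t₂ = 12 × 13.8 = 165.6 m
d_total = 202.5 + 165.6 = 368.1 m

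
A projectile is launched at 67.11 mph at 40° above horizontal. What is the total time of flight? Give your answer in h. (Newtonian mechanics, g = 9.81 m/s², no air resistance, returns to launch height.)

v₀ = 67.11 mph × 0.44704 = 30.0009 m/s
T = 2 × v₀ × sin(θ) / g = 2 × 30.0009 × sin(40°) / 9.81 = 2 × 30.0009 × 0.642788 / 9.81 = 3.93154 s
T = 3.93154 s / 3600.0 = 0.001092 h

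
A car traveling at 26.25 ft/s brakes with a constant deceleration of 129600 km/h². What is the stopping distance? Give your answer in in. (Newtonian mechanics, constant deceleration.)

v₀ = 26.25 ft/s × 0.3048 = 8.001 m/s
a = 129600 km/h² × 7.716049382716049e-05 = 10.0 m/s²
d = v₀² / (2a) = 8.001² / (2 × 10.0) = 64.016 / 20.0 = 3.2008 m
d = 3.2008 m / 0.0254 = 126.0 in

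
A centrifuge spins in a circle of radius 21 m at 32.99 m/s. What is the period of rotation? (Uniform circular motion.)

T = 2πr/v = 2π×21/32.99 = 4.0 s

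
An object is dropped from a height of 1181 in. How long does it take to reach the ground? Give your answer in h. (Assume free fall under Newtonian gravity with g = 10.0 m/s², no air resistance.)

h = 1181 in × 0.0254 = 29.9974 m
t = √(2h/g) = √(2 × 29.9974 / 10.0) = 2.44938 s
t = 2.44938 s / 3600.0 = 0.0006804 h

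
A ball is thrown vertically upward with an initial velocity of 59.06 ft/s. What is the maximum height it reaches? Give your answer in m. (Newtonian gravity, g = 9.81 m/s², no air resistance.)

v₀ = 59.06 ft/s × 0.3048 = 18.0015 m/s
h_max = v₀² / (2g) = 18.0015² / (2 × 9.81) = 324.054 / 19.62 = 16.52 m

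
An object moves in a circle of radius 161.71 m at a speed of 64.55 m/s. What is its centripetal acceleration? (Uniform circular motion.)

a_c = v²/r = 64.55²/161.71 = 4166.7025/161.71 = 25.77 m/s²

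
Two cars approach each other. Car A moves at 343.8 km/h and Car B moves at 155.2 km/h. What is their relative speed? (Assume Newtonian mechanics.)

v_rel = v_A + v_B = 343.8 + 155.2 = 499.0 km/h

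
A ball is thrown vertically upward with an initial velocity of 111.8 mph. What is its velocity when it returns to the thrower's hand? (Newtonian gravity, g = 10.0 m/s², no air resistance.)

By conservation of energy (no air resistance), the ball returns to the throw height with the same speed as launch, but directed downward.
|v_ground| = v₀ = 111.8 mph
v_ground = 111.8 mph (downward)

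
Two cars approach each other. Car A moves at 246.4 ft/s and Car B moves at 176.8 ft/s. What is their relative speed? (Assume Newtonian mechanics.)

v_rel = v_A + v_B = 246.4 + 176.8 = 423.2 ft/s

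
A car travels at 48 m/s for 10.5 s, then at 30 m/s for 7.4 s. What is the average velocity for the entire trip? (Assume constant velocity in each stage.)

d₁ = v₁t₁ = 48 × 10.5 = 504.0 m
d₂ = v₂t₂ = 30 × 7.4 = 222.0 m
d_total = 726.0 m, t_total = 17.9 s
v_avg = d_total/t_total = 726.0/17.9 = 40.56 m/s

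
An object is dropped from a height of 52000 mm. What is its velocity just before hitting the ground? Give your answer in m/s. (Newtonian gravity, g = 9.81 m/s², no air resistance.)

h = 52000 mm × 0.001 = 52.0 m
v = √(2gh) = √(2 × 9.81 × 52.0) = 31.94 m/s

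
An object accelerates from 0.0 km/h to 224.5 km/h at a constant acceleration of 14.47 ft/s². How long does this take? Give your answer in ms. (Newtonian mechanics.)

v₀ = 0.0 km/h × 0.2777777777777778 = 0.0 m/s
v = 224.5 km/h × 0.2777777777777778 = 62.3611 m/s
a = 14.47 ft/s² × 0.3048 = 4.41046 m/s²
t = (v - v₀) / a = (62.3611 - 0.0) / 4.41046 = 14.1394 s
t = 14.1394 s / 0.001 = 14140 ms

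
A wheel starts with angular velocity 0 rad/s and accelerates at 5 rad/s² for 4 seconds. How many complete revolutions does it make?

θ = ω₀t + ½αt² = 0×4 + ½×5×4² = 40.0 rad
Total revolutions = θ/(2π) = 40.0/(2π) = 6.37
Complete revolutions = ⌊6.37⌋ = 6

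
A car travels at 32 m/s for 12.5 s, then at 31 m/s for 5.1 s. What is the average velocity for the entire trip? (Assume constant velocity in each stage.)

d₁ = v₁t₁ = 32 × 12.5 = 400.0 m
d₂ = v₂t₂ = 31 × 5.1 = 158.1 m
d_total = 558.1 m, t_total = 17.6 s
v_avg = d_total/t_total = 558.1/17.6 = 31.71 m/s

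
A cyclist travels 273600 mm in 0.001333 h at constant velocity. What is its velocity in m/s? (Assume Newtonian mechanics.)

d = 273600 mm × 0.001 = 273.6 m
t = 0.001333 h × 3600.0 = 4.7988 s
v = d / t = 273.6 / 4.7988 = 57.01 m/s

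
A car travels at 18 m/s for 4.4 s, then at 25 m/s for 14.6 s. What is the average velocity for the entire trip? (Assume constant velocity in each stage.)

d₁ = v₁t₁ = 18 × 4.4 = 79.2 m
d₂ = v₂t₂ = 25 × 14.6 = 365.0 m
d_total = 444.2 m, t_total = 19.0 s
v_avg = d_total/t_total = 444.2/19.0 = 23.38 m/s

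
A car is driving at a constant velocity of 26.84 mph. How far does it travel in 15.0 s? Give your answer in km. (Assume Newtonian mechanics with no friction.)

v = 26.84 mph × 0.44704 = 11.9986 m/s
d = v × t = 11.9986 × 15.0 = 179.979 m
d = 179.979 m / 1000.0 = 0.18 km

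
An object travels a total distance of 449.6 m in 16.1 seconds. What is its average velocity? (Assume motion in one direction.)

v_avg = Δd / Δt = 449.6 / 16.1 = 27.93 m/s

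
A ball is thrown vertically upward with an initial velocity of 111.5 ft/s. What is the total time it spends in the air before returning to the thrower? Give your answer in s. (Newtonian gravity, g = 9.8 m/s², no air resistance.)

v₀ = 111.5 ft/s × 0.3048 = 33.9852 m/s
t_total = 2 × v₀ / g = 2 × 33.9852 / 9.8 = 6.936 s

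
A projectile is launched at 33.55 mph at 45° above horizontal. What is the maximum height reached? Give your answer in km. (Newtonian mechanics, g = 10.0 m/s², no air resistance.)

v₀ = 33.55 mph × 0.44704 = 14.9982 m/s
H = v₀² × sin²(θ) / (2g) = 14.9982² × sin(45°)² / (2 × 10.0) = 224.946 × 0.5 / 20.0 = 5.62365 m
H = 5.62365 m / 1000.0 = 0.005624 km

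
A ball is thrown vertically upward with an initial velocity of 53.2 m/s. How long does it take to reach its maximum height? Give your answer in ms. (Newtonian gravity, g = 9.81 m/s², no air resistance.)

t_up = v₀ / g = 53.2 / 9.81 = 5.42304 s
t_up = 5.42304 s / 0.001 = 5423 ms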